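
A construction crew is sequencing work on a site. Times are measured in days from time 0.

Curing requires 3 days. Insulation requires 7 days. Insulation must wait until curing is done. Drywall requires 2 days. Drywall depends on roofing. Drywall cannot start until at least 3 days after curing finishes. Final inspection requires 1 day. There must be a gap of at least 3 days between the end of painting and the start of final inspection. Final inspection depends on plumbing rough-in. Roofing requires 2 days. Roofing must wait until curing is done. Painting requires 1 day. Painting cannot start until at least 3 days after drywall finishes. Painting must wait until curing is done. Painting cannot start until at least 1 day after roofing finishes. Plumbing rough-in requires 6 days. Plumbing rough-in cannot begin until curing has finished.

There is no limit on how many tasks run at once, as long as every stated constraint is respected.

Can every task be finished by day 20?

Yes

Nothing blocks curing, so it runs from day 0 to day 3.
Insulation cannot begin until curing (finishes day 3). It runs from day 3 to 3 + 7 = day 10.
After curing (finishes day 3), plumbing rough-in can start at day 3 and finishes at day 9.
After curing (finishes day 3), roofing can start at day 3 and finishes at day 5.
Drywall needs all of roofing (finishes day 5); curing (finishes day 3, plus 3-day gap → day 6). That puts its earliest start at day 6; it finishes at 6 + 2 = day 8.
Painting has to wait for drywall (finishes day 8, plus 3-day gap → day 11); curing (finishes day 3); roofing (finishes day 5, plus 1-day gap → day 6). The latest of these is day 11, so painting runs day 11 to 11 + 1 = day 12.
Final inspection cannot start until painting (finishes day 12, plus 3-day gap → day 15); plumbing rough-in (finishes day 9). The controlling bound is day 15, so final inspection finishes at 15 + 1 = day 16.
Every task is finished by day 16, which is no later than the deadline of 20, so the schedule is feasible.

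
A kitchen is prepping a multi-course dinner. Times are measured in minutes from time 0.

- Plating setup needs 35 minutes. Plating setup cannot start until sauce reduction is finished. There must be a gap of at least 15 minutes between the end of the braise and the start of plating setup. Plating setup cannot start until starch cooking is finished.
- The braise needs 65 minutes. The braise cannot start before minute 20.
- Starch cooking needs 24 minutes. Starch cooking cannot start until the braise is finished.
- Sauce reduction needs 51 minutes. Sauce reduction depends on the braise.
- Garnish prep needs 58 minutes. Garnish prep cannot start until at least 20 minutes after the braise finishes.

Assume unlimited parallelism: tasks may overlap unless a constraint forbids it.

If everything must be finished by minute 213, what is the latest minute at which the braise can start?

Plating setup has no dependents, so it just needs to finish by minute 213. Starting by 213 − 35 = minute 178 achieves that.
Sauce reduction feeds into plating setup (must start by minute 178); so sauce reduction must finish by minute 178 and therefore start by minute 127.
Starch cooking feeds into plating setup (must start by minute 178); so starch cooking must finish by minute 178 and therefore start by minute 154.
Nothing follows garnish prep; the deadline of minute 213 is its only limit. It must start by 213 − 58 = minute 155.
The braise has several dependents: sauce reduction (must start by minute 127); starch cooking (must start by minute 154); plating setup (must start by minute 178, minus 15-minute gap → minute 163); garnish prep (must start by minute 155, minus 20-minute gap → minute 135). The earliest of those limits is minute 127, so the braise must start by 127 − 65 = minute 62.

62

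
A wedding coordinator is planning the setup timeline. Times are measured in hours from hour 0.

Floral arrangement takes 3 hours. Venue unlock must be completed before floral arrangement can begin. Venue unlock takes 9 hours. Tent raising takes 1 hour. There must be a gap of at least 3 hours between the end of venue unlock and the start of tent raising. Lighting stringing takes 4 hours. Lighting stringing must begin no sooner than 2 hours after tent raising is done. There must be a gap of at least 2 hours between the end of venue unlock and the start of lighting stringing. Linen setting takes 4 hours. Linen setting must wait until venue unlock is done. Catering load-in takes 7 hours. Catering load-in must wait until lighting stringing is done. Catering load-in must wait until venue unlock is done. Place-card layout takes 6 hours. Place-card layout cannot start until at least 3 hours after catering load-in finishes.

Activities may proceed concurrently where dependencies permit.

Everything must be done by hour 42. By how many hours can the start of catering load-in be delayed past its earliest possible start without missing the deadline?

Venue unlock can start immediately at hour 0; it finishes at hour 9.
Tent raising waits on venue unlock (finishes hour 9, plus 3-hour gap → hour 12), so it starts at hour 12 and finishes at 12 + 1 = hour 13.
Lighting stringing needs all of tent raising (finishes hour 13, plus 2-hour gap → hour 15); venue unlock (finishes hour 9, plus 2-hour gap → hour 11). That puts its earliest start at hour 15; it finishes at 15 + 4 = hour 19.
Catering load-in has to wait for lighting stringing (finishes hour 19); venue unlock (finishes hour 9). The latest of these is hour 19, so catering load-in runs hour 19 to 19 + 7 = hour 26.

Working backward from the deadline:
To finish by hour 42, place-card layout (duration 6) must start no later than hour 36.
Catering load-in has to be done before place-card layout (must start by hour 36, minus 3-hour gap → hour 33). That means finishing by hour 33, i.e. starting by 33 − 7 = hour 26.
So catering load-in can start as early as hour 19 and as late as hour 26, giving 26 − 19 = 7 hours of slack.

7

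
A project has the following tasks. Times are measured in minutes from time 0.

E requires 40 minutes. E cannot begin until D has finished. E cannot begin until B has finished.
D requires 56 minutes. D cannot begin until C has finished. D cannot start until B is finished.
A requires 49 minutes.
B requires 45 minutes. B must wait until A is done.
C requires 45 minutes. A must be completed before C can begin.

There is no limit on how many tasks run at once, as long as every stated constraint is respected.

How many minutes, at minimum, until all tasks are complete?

Nothing blocks A, so it runs from minute 0 to minute 49.
C waits on A (finishes minute 49), so it starts at minute 49 and finishes at 49 + 45 = minute 94.
B cannot begin until A (finishes minute 49). It runs from minute 49 to 49 + 45 = minute 94.
For D: C (finishes minute 94); B (finishes minute 94). Taking the maximum gives a start of minute 94, and it finishes at 94 + 56 = minute 150.
E cannot start until D (finishes minute 150); B (finishes minute 94). The controlling bound is minute 150, so E finishes at 150 + 40 = minute 190.
All tasks are finished once the last one completes. Finish times: A at 49, B at 94, C at 94, D at 150, E at 190. The latest is minute 190.

190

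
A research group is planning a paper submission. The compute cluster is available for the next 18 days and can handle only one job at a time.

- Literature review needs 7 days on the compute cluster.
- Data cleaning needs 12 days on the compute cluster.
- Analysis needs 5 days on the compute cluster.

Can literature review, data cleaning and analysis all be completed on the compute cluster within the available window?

No

Running back to back, the jobs need 7 + 12 + 5 = 24 days on the compute cluster.
Since 24 > 18, they cannot all fit.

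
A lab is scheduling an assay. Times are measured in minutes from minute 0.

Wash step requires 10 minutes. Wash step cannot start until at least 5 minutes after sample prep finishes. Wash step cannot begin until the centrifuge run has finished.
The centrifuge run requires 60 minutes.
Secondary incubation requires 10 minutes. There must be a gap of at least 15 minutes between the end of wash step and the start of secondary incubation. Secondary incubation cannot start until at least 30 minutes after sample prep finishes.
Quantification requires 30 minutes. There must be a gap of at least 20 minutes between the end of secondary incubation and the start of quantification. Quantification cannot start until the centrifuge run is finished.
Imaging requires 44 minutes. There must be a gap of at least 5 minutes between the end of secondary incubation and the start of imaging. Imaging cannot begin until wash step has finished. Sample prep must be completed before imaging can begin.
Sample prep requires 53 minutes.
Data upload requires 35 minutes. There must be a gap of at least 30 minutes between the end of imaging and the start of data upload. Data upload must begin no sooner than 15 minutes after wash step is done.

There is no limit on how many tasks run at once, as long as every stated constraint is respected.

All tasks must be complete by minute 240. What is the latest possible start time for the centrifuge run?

Data upload has no dependents, so it just needs to finish by minute 240. Starting by 240 − 35 = minute 205 achieves that.
Imaging has to be done before data upload (must start by minute 205, minus 30-minute gap → minute 175). That means finishing by minute 175, i.e. starting by 175 − 44 = minute 131.
To finish by minute 240, quantification (duration 30) must start no later than minute 210.
Secondary incubation must finish in time for imaging (must start by minute 131, minus 5-minute gap → minute 126); quantification (must start by minute 210, minus 20-minute gap → minute 190). The tightest is minute 126, so secondary incubation must start by 126 − 10 = minute 116.
For wash step: secondary incubation (must start by minute 116, minus 15-minute gap → minute 101); imaging (must start by minute 131); data upload (must start by minute 205, minus 15-minute gap → minute 190). The most restrictive is minute 101; with a 10-minute duration, wash step must start by minute 91.
For the centrifuge run: wash step (must start by minute 91); quantification (must start by minute 210). The most restrictive is minute 91; with a 60-minute duration, the centrifuge run must start by minute 31.

31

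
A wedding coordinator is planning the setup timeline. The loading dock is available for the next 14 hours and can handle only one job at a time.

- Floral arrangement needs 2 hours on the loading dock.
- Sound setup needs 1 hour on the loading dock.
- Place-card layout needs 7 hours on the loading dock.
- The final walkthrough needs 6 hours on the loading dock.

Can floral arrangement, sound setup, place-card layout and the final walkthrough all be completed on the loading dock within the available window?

Running back to back, the jobs need 2 + 1 + 7 + 6 = 16 hours on the loading dock.
Since 16 > 14, they cannot all fit.

No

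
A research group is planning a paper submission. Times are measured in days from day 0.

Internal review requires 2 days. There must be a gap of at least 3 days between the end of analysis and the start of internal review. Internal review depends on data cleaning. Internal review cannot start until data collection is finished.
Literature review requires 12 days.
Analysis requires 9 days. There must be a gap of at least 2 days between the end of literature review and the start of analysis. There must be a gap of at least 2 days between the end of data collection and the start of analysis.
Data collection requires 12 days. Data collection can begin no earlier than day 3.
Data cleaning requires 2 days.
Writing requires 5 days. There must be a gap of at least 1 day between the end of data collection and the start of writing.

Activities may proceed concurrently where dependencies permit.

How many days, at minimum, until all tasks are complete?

Data cleaning can start immediately at day 0; it finishes at day 2.
After its own release at day 3, data collection can start at day 3 and finishes at day 15.
Writing cannot begin until data collection (finishes day 15, plus 1-day gap → day 16). It runs from day 16 to 16 + 5 = day 21.
Literature review can start immediately at day 0; it finishes at day 12.
Analysis has to wait for literature review (finishes day 12, plus 2-day gap → day 14); data collection (finishes day 15, plus 2-day gap → day 17). The latest of these is day 17, so analysis runs day 17 to 17 + 9 = day 26.
Internal review has to wait for analysis (finishes day 26, plus 3-day gap → day 29); data cleaning (finishes day 2); data collection (finishes day 15). The latest of these is day 29, so internal review runs day 29 to 29 + 2 = day 31.
All tasks are finished once the last one completes. Finish times: Literature review at 12, Data collection at 15, Data cleaning at 2, Analysis at 26, Writing at 21, Internal review at 31. The latest is day 31.

31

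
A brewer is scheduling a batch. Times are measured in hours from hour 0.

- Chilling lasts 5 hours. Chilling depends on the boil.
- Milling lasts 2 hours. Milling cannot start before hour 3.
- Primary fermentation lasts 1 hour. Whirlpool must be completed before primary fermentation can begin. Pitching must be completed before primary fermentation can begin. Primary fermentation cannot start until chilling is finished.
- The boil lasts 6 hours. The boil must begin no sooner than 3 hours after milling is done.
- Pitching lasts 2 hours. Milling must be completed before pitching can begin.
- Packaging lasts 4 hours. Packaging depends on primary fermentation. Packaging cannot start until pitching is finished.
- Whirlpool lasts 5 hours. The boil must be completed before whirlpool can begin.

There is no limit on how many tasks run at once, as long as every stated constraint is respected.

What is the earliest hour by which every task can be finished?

24

Milling cannot begin until its own release at hour 3. It runs from hour 3 to 3 + 2 = hour 5.
Pitching cannot begin until milling (finishes hour 5). It runs from hour 5 to 5 + 2 = hour 7.
The boil waits on milling (finishes hour 5, plus 3-hour gap → hour 8), so it starts at hour 8 and finishes at 8 + 6 = hour 14.
Chilling cannot begin until the boil (finishes hour 14). It runs from hour 14 to 14 + 5 = hour 19.
Whirlpool waits on the boil (finishes hour 14), so it starts at hour 14 and finishes at 14 + 5 = hour 19.
Primary fermentation cannot start until whirlpool (finishes hour 19); pitching (finishes hour 7); chilling (finishes hour 19). The controlling bound is hour 19, so primary fermentation finishes at 19 + 1 = hour 20.
For packaging: primary fermentation (finishes hour 20); pitching (finishes hour 7). Taking the maximum gives a start of hour 20, and it finishes at 20 + 4 = hour 24.
All tasks are finished once the last one completes. Finish times: Milling at 5, The boil at 14, Whirlpool at 19, Chilling at 19, Pitching at 7, Primary fermentation at 20, Packaging at 24. The latest is hour 24.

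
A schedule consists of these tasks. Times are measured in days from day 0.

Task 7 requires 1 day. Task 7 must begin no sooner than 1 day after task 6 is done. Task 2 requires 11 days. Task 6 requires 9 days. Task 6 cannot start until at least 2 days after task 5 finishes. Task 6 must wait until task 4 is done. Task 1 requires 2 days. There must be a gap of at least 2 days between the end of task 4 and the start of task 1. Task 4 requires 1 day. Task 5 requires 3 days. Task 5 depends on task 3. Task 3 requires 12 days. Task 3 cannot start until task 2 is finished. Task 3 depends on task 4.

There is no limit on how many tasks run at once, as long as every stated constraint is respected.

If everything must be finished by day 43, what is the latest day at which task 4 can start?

Task 7 must finish by day 43; it takes 1 day, so it must start by 43 − 1 = day 42.
Since task 7 (must start by day 42, minus 1-day gap → day 41) depends on it, task 6 must finish by day 41. Backing off its 9-day duration gives a latest start of day 32.
Task 5 feeds into task 6 (must start by day 32, minus 2-day gap → day 30); so task 5 must finish by day 30 and therefore start by day 27.
Task 3 has to be done before task 5 (must start by day 27). That means finishing by day 27, i.e. starting by 27 − 12 = day 15.
To finish by day 43, task 1 (duration 2) must start no later than day 41.
Task 4 feeds task 1 (must start by day 41, minus 2-day gap → day 39); task 3 (must start by day 15); task 6 (must start by day 32). Taking the minimum, task 4 must finish by day 15 and start by 15 − 1 = day 14.

14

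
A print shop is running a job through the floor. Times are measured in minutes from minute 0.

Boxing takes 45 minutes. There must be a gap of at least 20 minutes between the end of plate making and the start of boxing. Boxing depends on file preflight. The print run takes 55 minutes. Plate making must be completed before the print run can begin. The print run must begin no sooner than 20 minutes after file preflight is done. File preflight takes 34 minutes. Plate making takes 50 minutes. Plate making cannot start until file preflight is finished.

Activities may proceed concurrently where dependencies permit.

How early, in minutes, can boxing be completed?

149

File preflight has no prerequisites, so it starts at minute 0 and finishes at minute 34.
Plate making waits on file preflight (finishes minute 34), so it starts at minute 34 and finishes at 34 + 50 = minute 84.
For boxing: plate making (finishes minute 84, plus 20-minute gap → minute 104); file preflight (finishes minute 34). Taking the maximum gives a start of minute 104, and it finishes at 104 + 45 = minute 149.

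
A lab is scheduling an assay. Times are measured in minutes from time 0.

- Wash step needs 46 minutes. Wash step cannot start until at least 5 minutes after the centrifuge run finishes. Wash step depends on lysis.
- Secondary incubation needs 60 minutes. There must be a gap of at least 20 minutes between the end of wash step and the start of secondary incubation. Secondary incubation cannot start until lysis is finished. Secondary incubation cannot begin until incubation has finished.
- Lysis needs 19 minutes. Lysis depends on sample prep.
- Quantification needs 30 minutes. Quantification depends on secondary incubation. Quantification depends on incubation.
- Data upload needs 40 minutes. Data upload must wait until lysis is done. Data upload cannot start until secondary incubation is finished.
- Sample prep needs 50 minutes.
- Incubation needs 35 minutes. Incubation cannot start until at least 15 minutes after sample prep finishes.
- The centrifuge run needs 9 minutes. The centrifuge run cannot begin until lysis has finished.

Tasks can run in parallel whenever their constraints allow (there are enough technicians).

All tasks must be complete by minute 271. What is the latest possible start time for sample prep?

Nothing follows quantification; the deadline of minute 271 is its only limit. It must start by 271 − 30 = minute 241.
Data upload must finish by minute 271; it takes 40 minutes, so it must start by 271 − 40 = minute 231.
Secondary incubation must finish in time for quantification (must start by minute 241); data upload (must start by minute 231). The tightest is minute 231, so secondary incubation must start by 231 − 60 = minute 171.
Since secondary incubation (must start by minute 171, minus 20-minute gap → minute 151) depends on it, wash step must finish by minute 151. Backing off its 46-minute duration gives a latest start of minute 105.
Since wash step (must start by minute 105, minus 5-minute gap → minute 100) depends on it, the centrifuge run must finish by minute 100. Backing off its 9-minute duration gives a latest start of minute 91.
Lysis has several dependents: the centrifuge run (must start by minute 91); wash step (must start by minute 105); secondary incubation (must start by minute 171); data upload (must start by minute 231). The earliest of those limits is minute 91, so lysis must start by 91 − 19 = minute 72.
Incubation feeds secondary incubation (must start by minute 171); quantification (must start by minute 241). Taking the minimum, incubation must finish by minute 171 and start by 171 − 35 = minute 136.
Sample prep feeds lysis (must start by minute 72); incubation (must start by minute 136, minus 15-minute gap → minute 121). Taking the minimum, sample prep must finish by minute 72 and start by 72 − 50 = minute 22.

22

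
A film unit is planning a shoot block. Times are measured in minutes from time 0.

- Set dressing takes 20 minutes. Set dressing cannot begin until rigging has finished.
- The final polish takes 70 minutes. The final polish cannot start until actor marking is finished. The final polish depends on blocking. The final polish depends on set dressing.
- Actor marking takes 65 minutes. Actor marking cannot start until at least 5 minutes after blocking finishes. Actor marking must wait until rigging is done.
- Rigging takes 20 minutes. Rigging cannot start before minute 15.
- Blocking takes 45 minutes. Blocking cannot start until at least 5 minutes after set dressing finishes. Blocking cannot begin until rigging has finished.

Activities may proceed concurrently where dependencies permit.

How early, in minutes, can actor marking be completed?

Rigging cannot begin until its own release at minute 15. It runs from minute 15 to 15 + 20 = minute 35.
After rigging (finishes minute 35), set dressing can start at minute 35 and finishes at minute 55.
Blocking cannot start until set dressing (finishes minute 55, plus 5-minute gap → minute 60); rigging (finishes minute 35). The controlling bound is minute 60, so blocking finishes at 60 + 45 = minute 105.
Actor marking has to wait for blocking (finishes minute 105, plus 5-minute gap → minute 110); rigging (finishes minute 35). The latest of these is minute 110, so actor marking runs minute 110 to 110 + 65 = minute 175.

175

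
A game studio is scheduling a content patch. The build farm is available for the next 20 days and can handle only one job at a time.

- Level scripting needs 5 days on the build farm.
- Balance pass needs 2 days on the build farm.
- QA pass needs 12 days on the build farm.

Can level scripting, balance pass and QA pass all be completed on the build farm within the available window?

Yes

Running back to back, the jobs need 5 + 2 + 12 = 19 days on the build farm.
Since 19 ≤ 20, they fit within the window.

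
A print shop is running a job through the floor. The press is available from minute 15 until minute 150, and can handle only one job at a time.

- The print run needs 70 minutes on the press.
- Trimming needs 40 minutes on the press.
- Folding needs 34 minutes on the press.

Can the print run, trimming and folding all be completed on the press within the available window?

The press window is 150 − 15 = 135 minutes.
Running back to back, the jobs need 70 + 40 + 34 = 144 minutes on the press.
Since 144 > 135, they cannot all fit.

No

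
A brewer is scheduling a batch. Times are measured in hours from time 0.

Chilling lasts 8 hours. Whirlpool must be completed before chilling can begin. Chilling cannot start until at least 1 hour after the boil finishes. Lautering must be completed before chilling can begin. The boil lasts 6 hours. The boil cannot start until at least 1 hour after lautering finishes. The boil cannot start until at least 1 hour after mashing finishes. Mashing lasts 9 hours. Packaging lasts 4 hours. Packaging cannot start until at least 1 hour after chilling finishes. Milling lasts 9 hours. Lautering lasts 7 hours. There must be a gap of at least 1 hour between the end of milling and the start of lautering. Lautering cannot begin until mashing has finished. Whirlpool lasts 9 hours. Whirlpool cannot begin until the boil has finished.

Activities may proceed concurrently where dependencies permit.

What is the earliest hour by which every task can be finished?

46

Mashing can start immediately at hour 0; it finishes at hour 9.
Nothing blocks milling, so it runs from hour 0 to hour 9.
Lautering has to wait for milling (finishes hour 9, plus 1-hour gap → hour 10); mashing (finishes hour 9). The latest of these is hour 10, so lautering runs hour 10 to 10 + 7 = hour 17.
The boil has to wait for lautering (finishes hour 17, plus 1-hour gap → hour 18); mashing (finishes hour 9, plus 1-hour gap → hour 10). The latest of these is hour 18, so the boil runs hour 18 to 18 + 6 = hour 24.
Whirlpool waits on the boil (finishes hour 24), so it starts at hour 24 and finishes at 24 + 9 = hour 33.
Chilling needs all of whirlpool (finishes hour 33); the boil (finishes hour 24, plus 1-hour gap → hour 25); lautering (finishes hour 17). That puts its earliest start at hour 33; it finishes at 33 + 8 = hour 41.
After chilling (finishes hour 41, plus 1-hour gap → hour 42), packaging can start at hour 42 and finishes at hour 46.
All tasks are finished once the last one completes. Finish times: Milling at 9, Mashing at 9, Lautering at 17, The boil at 24, Whirlpool at 33, Chilling at 41, Packaging at 46. The latest is hour 46.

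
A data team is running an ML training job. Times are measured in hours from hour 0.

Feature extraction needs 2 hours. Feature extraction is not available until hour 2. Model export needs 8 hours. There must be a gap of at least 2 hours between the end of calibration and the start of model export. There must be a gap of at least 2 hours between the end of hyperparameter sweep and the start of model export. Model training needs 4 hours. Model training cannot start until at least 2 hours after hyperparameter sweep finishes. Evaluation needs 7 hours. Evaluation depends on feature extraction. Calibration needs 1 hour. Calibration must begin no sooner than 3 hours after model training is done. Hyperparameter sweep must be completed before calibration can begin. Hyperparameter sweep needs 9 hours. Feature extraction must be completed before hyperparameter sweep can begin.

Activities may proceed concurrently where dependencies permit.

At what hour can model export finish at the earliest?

Feature extraction waits on its own release at hour 2, so it starts at hour 2 and finishes at 2 + 2 = hour 4.
Hyperparameter sweep cannot begin until feature extraction (finishes hour 4). It runs from hour 4 to 4 + 9 = hour 13.
Model training cannot begin until hyperparameter sweep (finishes hour 13, plus 2-hour gap → hour 15). It runs from hour 15 to 15 + 4 = hour 19.
Calibration has to wait for model training (finishes hour 19, plus 3-hour gap → hour 22); hyperparameter sweep (finishes hour 13). The latest of these is hour 22, so calibration runs hour 22 to 22 + 1 = hour 23.
Model export needs all of calibration (finishes hour 23, plus 2-hour gap → hour 25); hyperparameter sweep (finishes hour 13, plus 2-hour gap → hour 15). That puts its earliest start at hour 25; it finishes at 25 + 8 = hour 33.

33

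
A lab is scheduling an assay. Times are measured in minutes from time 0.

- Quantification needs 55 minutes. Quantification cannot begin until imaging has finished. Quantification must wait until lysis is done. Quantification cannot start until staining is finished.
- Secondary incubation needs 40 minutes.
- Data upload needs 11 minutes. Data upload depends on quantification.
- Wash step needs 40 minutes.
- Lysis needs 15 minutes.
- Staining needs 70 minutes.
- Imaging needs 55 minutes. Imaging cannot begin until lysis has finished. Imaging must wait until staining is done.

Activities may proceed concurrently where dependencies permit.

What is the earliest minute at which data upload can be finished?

Nothing blocks staining, so it runs from minute 0 to minute 70.
Lysis has no prerequisites, so it starts at minute 0 and finishes at minute 15.
Imaging cannot start until lysis (finishes minute 15); staining (finishes minute 70). The controlling bound is minute 70, so imaging finishes at 70 + 55 = minute 125.
Quantification needs all of imaging (finishes minute 125); lysis (finishes minute 15); staining (finishes minute 70). That puts its earliest start at minute 125; it finishes at 125 + 55 = minute 180.
Data upload waits on quantification (finishes minute 180), so it starts at minute 180 and finishes at 180 + 11 = minute 191.

191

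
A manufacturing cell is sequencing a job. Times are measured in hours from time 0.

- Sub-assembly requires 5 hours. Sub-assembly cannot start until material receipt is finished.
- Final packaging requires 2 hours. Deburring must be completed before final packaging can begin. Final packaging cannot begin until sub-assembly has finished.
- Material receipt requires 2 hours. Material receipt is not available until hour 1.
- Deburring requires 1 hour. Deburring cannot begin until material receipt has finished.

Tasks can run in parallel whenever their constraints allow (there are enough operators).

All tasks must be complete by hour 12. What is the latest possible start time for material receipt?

3

To finish by hour 12, final packaging (duration 2) must start no later than hour 10.
Deburring has to be done before final packaging (must start by hour 10). That means finishing by hour 10, i.e. starting by 10 − 1 = hour 9.
Since final packaging (must start by hour 10) depends on it, sub-assembly must finish by hour 10. Backing off its 5-hour duration gives a latest start of hour 5.
Material receipt feeds deburring (must start by hour 9); sub-assembly (must start by hour 5). Taking the minimum, material receipt must finish by hour 5 and start by 5 − 2 = hour 3.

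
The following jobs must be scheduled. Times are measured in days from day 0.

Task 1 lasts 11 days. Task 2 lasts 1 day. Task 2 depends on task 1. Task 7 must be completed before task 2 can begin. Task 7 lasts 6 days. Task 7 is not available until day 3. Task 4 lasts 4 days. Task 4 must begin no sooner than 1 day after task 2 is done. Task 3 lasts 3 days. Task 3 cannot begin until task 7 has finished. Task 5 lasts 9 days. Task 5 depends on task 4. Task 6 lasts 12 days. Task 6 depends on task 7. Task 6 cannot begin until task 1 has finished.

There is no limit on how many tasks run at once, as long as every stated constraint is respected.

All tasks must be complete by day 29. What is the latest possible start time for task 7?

Task 5 has no dependents, so it just needs to finish by day 29. Starting by 29 − 9 = day 20 achieves that.
Task 4 must finish before task 5 (must start by day 20). With a 4-day duration, task 4 must start by 20 − 4 = day 16.
Since task 4 (must start by day 16, minus 1-day gap → day 15) depends on it, task 2 must finish by day 15. Backing off its 1-day duration gives a latest start of day 14.
Nothing follows task 6; the deadline of day 29 is its only limit. It must start by 29 − 12 = day 17.
Nothing follows task 3; the deadline of day 29 is its only limit. It must start by 29 − 3 = day 26.
For task 7: task 2 (must start by day 14); task 3 (must start by day 26); task 6 (must start by day 17). The most restrictive is day 14; with a 6-day duration, task 7 must start by day 8.

8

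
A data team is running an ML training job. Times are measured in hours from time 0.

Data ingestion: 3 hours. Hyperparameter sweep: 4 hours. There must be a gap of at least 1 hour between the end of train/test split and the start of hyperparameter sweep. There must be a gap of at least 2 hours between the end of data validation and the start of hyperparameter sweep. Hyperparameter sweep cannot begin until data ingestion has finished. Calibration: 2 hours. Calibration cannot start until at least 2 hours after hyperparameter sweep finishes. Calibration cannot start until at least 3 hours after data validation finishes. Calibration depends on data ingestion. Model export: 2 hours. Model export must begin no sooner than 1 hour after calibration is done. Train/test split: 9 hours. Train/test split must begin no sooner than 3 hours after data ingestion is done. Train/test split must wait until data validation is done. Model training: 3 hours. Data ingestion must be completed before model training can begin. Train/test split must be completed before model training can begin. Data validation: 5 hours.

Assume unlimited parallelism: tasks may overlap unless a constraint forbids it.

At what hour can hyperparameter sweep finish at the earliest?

20

Data validation can start immediately at hour 0; it finishes at hour 5.
Nothing blocks data ingestion, so it runs from hour 0 to hour 3.
Train/test split needs all of data ingestion (finishes hour 3, plus 3-hour gap → hour 6); data validation (finishes hour 5). That puts its earliest start at hour 6; it finishes at 6 + 9 = hour 15.
Hyperparameter sweep cannot start until train/test split (finishes hour 15, plus 1-hour gap → hour 16); data validation (finishes hour 5, plus 2-hour gap → hour 7); data ingestion (finishes hour 3). The controlling bound is hour 16, so hyperparameter sweep finishes at 16 + 4 = hour 20.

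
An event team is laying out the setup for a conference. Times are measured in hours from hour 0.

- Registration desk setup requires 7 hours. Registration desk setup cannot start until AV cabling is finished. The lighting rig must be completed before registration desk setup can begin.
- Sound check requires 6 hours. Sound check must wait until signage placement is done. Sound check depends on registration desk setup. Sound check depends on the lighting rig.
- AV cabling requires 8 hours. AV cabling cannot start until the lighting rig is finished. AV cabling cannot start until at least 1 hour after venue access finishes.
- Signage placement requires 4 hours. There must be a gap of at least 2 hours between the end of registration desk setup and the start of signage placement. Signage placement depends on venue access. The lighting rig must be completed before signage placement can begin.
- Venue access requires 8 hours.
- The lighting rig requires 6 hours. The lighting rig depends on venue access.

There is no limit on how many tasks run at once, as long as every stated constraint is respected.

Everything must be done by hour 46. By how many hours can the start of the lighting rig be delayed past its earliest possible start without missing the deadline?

Nothing blocks venue access, so it runs from hour 0 to hour 8.
The lighting rig cannot begin until venue access (finishes hour 8). It runs from hour 8 to 8 + 6 = hour 14.

Working backward from the deadline:
Sound check has no dependents, so it just needs to finish by hour 46. Starting by 46 − 6 = hour 40 achieves that.
Signage placement has to be done before sound check (must start by hour 40). That means finishing by hour 40, i.e. starting by 40 − 4 = hour 36.
For registration desk setup: signage placement (must start by hour 36, minus 2-hour gap → hour 34); sound check (must start by hour 40). The most restrictive is hour 34; with a 7-hour duration, registration desk setup must start by hour 27.
AV cabling must finish before registration desk setup (must start by hour 27). With an 8-hour duration, AV cabling must start by 27 − 8 = hour 19.
The lighting rig feeds AV cabling (must start by hour 19); registration desk setup (must start by hour 27); signage placement (must start by hour 36); sound check (must start by hour 40). Taking the minimum, the lighting rig must finish by hour 19 and start by 19 − 6 = hour 13.
So the lighting rig can start as early as hour 8 and as late as hour 13, giving 13 − 8 = 5 hours of slack.

5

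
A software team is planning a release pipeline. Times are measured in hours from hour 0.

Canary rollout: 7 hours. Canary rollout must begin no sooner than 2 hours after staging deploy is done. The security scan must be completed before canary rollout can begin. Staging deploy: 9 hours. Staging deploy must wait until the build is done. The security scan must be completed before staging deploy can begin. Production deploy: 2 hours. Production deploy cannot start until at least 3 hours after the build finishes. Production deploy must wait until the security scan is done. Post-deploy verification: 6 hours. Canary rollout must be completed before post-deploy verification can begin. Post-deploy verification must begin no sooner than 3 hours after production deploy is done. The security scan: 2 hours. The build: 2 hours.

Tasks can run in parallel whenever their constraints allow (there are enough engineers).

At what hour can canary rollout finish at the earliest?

The security scan has no prerequisites, so it starts at hour 0 and finishes at hour 2.
Nothing blocks the build, so it runs from hour 0 to hour 2.
Staging deploy has to wait for the build (finishes hour 2); the security scan (finishes hour 2). The latest of these is hour 2, so staging deploy runs hour 2 to 2 + 9 = hour 11.
Canary rollout needs all of staging deploy (finishes hour 11, plus 2-hour gap → hour 13); the security scan (finishes hour 2). That puts its earliest start at hour 13; it finishes at 13 + 7 = hour 20.

20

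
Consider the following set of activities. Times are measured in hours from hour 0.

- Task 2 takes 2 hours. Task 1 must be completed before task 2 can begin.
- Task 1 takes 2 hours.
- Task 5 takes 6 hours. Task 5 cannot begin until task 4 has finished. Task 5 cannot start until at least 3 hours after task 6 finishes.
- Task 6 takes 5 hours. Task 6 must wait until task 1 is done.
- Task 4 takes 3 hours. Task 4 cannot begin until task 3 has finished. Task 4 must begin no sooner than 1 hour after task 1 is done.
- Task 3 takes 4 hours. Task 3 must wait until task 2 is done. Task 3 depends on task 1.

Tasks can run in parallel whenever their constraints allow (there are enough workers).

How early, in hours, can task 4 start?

8

Task 1 can start immediately at hour 0; it finishes at hour 2.
After task 1 (finishes hour 2), task 2 can start at hour 2 and finishes at hour 4.
For task 3: task 2 (finishes hour 4); task 1 (finishes hour 2). Taking the maximum gives a start of hour 4, and it finishes at 4 + 4 = hour 8.
Task 4 waits on task 3 (finishes hour 8); task 1 (finishes hour 2, plus 1-hour gap → hour 3). The latest of these is hour 8, which is the earliest task 4 can start.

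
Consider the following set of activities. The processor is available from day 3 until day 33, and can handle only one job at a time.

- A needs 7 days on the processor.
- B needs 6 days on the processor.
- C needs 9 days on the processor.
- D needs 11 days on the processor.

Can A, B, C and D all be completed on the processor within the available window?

The processor window is 33 − 3 = 30 days.
Running back to back, the jobs need 7 + 6 + 9 + 11 = 33 days on the processor.
Since 33 > 30, they cannot all fit.

No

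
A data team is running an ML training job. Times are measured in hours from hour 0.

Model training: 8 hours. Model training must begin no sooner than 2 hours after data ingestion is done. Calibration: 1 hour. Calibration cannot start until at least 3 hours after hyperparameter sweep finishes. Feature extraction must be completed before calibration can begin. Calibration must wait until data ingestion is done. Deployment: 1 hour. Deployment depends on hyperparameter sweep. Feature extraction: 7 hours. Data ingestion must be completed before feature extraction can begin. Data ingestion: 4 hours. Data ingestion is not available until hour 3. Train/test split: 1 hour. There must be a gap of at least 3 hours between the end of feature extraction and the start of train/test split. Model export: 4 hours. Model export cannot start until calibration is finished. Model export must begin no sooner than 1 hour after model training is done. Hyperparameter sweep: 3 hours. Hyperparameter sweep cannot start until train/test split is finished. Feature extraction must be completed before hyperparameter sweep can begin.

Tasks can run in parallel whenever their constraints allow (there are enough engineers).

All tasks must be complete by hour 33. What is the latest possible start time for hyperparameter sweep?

22

Nothing follows model export; the deadline of hour 33 is its only limit. It must start by 33 − 4 = hour 29.
Calibration must finish before model export (must start by hour 29). With a 1-hour duration, calibration must start by 29 − 1 = hour 28.
Deployment has no dependents, so it just needs to finish by hour 33. Starting by 33 − 1 = hour 32 achieves that.
For hyperparameter sweep: calibration (must start by hour 28, minus 3-hour gap → hour 25); deployment (must start by hour 32). The most restrictive is hour 25; with a 3-hour duration, hyperparameter sweep must start by hour 22.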